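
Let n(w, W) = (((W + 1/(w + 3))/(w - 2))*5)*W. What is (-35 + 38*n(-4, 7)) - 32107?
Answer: -33472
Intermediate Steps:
n(w, W) = 5*W*(W + 1/(3 + w))/(-2 + w) (n(w, W) = (((W + 1/(3 + w))/(-2 + w))*5)*W = (5*(W + 1/(3 + w))/(-2 + w))*W = 5*W*(W + 1/(3 + w))/(-2 + w))
(-35 + 38*n(-4, 7)) - 32107 = (-35 + 38*(5*7*(1 + 3*7 + 7*(-4))/(-6 - 4 + (-4)²))) - 32107 = (-35 + 38*(5*7*(1 + 21 - 28)/(-6 - 4 + 16))) - 32107 = (-35 + 38*(5*7*(-6)/6)) - 32107 = (-35 + 38*(5*7*(⅙)*(-6))) - 32107 = (-35 + 38*(-35)) - 32107 = (-35 - 1330) - 32107 = -1365 - 32107 = -33472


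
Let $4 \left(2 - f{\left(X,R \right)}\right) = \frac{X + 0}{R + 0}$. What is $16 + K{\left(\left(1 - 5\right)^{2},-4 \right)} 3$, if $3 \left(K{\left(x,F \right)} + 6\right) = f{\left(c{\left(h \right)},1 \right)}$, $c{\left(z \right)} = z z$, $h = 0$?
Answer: $0$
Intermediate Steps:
$c{\left(z \right)} = z^{2}$
$f{\left(X,R \right)} = 2 - \frac{X}{4 R}$ ($f{\left(X,R \right)} = 2 - \frac{\left(X + 0\right) \frac{1}{R + 0}}{4} = 2 - \frac{X \frac{1}{R}}{4} = 2 - \frac{X}{4 R}$)
$K{\left(x,F \right)} = - \frac{16}{3}$ ($K{\left(x,F \right)} = -6 + \frac{2 - \frac{0^{2}}{4 \cdot 1}}{3} = -6 + \frac{2 - 0 \cdot 1}{3} = -6 + \frac{2 + 0}{3} = -6 + \frac{1}{3} \cdot 2 = -6 + \frac{2}{3} = - \frac{16}{3}$)
$16 + K{\left(\left(1 - 5\right)^{2},-4 \right)} 3 = 16 - 16 = 0$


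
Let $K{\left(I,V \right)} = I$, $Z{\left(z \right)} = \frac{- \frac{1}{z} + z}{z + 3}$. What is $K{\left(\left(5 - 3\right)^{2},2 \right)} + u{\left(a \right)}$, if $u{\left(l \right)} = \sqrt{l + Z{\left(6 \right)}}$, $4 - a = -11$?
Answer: $4 + \frac{13 \sqrt{30}}{18} \approx 7.9558$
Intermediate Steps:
$a = 15$ ($a = 4 - -11 = 4 + 11 = 15$)
$Z{\left(z \right)} = \frac{z - \frac{1}{z}}{3 + z}$
$u{\left(l \right)} = \sqrt{\frac{35}{54} + l}$ ($u{\left(l \right)} = \sqrt{l + \frac{-1 + 6^{2}}{6 \left(3 + 6\right)}} = \sqrt{l + \frac{-1 + 36}{6 \cdot 9}} = \sqrt{l + \frac{1}{6} \cdot \frac{1}{9} \cdot 35} = \sqrt{l + \frac{35}{54}} = \sqrt{\frac{35}{54} + l}$)
$K{\left(\left(5 - 3\right)^{2},2 \right)} + u{\left(a \right)} = \left(5 - 3\right)^{2} + \frac{\sqrt{210 + 324 \cdot 15}}{18} = 2^{2} + \frac{\sqrt{210 + 4860}}{18} = 4 + \frac{\sqrt{5070}}{18} = 4 + \frac{13 \sqrt{30}}{18}$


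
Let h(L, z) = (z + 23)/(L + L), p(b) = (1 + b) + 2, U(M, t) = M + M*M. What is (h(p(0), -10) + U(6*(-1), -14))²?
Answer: 37249/36 ≈ 1034.7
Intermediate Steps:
U(M, t) = M + M²
p(b) = 3 + b
h(L, z) = (23 + z)/(2*L) (h(L, z) = (23 + z)/((2*L)) = (23 + z)*(1/(2*L)) = (23 + z)/(2*L))
(h(p(0), -10) + U(6*(-1), -14))² = ((23 - 10)/(2*(3 + 0)) + (6*(-1))*(1 + 6*(-1)))² = ((½)*13/3 - 6*(1 - 6))² = ((½)*(⅓)*13 - 6*(-5))² = (13/6 + 30)² = (193/6)² = 37249/36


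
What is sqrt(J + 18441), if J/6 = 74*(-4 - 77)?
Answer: 3*I*sqrt(1947) ≈ 132.37*I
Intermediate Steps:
J = -35964 (J = 6*(74*(-4 - 77)) = 6*(74*(-81)) = 6*(-5994) = -35964)
sqrt(J + 18441) = sqrt(-35964 + 18441) = sqrt(-17523) = 3*I*sqrt(1947)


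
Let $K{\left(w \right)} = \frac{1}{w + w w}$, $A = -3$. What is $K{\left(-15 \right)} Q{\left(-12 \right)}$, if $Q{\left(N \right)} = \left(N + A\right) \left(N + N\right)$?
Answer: $\frac{12}{7} \approx 1.7143$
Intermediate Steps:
$Q{\left(N \right)} = 2 N \left(-3 + N\right)$ ($Q{\left(N \right)} = \left(N - 3\right) \left(N + N\right) = \left(-3 + N\right) 2 N = 2 N \left(-3 + N\right)$)
$K{\left(w \right)} = \frac{1}{w + w^{2}}$
$K{\left(-15 \right)} Q{\left(-12 \right)} = \frac{1}{\left(-15\right) \left(1 - 15\right)} 2 \left(-12\right) \left(-3 - 12\right) = - \frac{1}{15 \left(-14\right)} 2 \left(-12\right) \left(-15\right) = \left(- \frac{1}{15}\right) \left(- \frac{1}{14}\right) 360 = \frac{1}{210} \cdot 360 = \frac{12}{7}$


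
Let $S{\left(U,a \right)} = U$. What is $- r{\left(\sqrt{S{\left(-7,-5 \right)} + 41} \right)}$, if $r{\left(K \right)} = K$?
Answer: $- \sqrt{34} \approx -5.8309$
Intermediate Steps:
$- r{\left(\sqrt{S{\left(-7,-5 \right)} + 41} \right)} = - \sqrt{-7 + 41} = - \sqrt{34}$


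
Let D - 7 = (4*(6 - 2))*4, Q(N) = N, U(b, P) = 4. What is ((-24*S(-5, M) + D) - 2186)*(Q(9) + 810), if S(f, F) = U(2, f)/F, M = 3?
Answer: -1758393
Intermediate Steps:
S(f, F) = 4/F
D = 71 (D = 7 + (4*(6 - 2))*4 = 7 + (4*4)*4 = 7 + 16*4 = 7 + 64 = 71)
((-24*S(-5, M) + D) - 2186)*(Q(9) + 810) = ((-96/3 + 71) - 2186)*(9 + 810) = ((-96/3 + 71) - 2186)*819 = ((-24*4/3 + 71) - 2186)*819 = ((-32 + 71) - 2186)*819 = (39 - 2186)*819 = -2147*819 = -1758393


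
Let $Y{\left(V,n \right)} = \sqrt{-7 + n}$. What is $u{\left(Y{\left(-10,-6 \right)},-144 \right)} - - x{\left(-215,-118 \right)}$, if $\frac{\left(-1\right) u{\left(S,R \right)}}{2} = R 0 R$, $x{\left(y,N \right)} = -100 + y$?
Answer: $-315$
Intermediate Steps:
$u{\left(S,R \right)} = 0$ ($u{\left(S,R \right)} = - 2 R 0 R = - 2 \cdot 0 R = \left(-2\right) 0 = 0$)
$u{\left(Y{\left(-10,-6 \right)},-144 \right)} - - x{\left(-215,-118 \right)} = 0 - - (-100 - 215) = 0 - \left(-1\right) \left(-315\right) = 0 - 315 = -315$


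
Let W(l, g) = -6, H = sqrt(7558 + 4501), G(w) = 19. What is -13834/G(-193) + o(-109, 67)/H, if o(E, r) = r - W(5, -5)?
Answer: -13834/19 + 73*sqrt(12059)/12059 ≈ -727.44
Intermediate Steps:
H = sqrt(12059) ≈ 109.81
o(E, r) = 6 + r (o(E, r) = r - 1*(-6) = r + 6 = 6 + r)
-13834/G(-193) + o(-109, 67)/H = -13834/19 + (6 + 67)/(sqrt(12059)) = -13834*1/19 + 73*(sqrt(12059)/12059) = -13834/19 + 73*sqrt(12059)/12059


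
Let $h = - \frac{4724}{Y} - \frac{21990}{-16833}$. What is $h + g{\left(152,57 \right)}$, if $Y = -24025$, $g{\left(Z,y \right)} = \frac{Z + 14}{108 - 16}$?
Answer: $\frac{661574099}{200032150} \approx 3.3073$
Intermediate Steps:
$g{\left(Z,y \right)} = \frac{7}{46} + \frac{Z}{92}$ ($g{\left(Z,y \right)} = \frac{14 + Z}{92} = \left(14 + Z\right) \frac{1}{92} = \frac{7}{46} + \frac{Z}{92}$)
$h = \frac{6535794}{4348525}$ ($h = - \frac{4724}{-24025} - \frac{21990}{-16833} = \left(-4724\right) \left(- \frac{1}{24025}\right) - - \frac{7330}{5611} = \frac{4724}{24025} + \frac{7330}{5611} = \frac{6535794}{4348525} \approx 1.503$)
$h + g{\left(152,57 \right)} = \frac{6535794}{4348525} + \left(\frac{7}{46} + \frac{1}{92} \cdot 152\right) = \frac{6535794}{4348525} + \left(\frac{7}{46} + \frac{38}{23}\right) = \frac{6535794}{4348525} + \frac{83}{46} = \frac{661574099}{200032150}$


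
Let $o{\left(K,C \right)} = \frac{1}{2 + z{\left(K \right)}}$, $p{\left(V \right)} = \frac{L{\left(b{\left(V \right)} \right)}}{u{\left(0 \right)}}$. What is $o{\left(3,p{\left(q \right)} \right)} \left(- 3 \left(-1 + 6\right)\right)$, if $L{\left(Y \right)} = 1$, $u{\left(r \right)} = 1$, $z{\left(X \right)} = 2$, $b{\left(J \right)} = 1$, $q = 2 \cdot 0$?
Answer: $- \frac{15}{4} \approx -3.75$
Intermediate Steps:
$q = 0$
$p{\left(V \right)} = 1$ ($p{\left(V \right)} = 1 \cdot 1^{-1} = 1 \cdot 1 = 1$)
$o{\left(K,C \right)} = \frac{1}{4}$ ($o{\left(K,C \right)} = \frac{1}{2 + 2} = \frac{1}{4}$)
$o{\left(3,p{\left(q \right)} \right)} \left(- 3 \left(-1 + 6\right)\right) = \frac{\left(-3\right) \left(-1 + 6\right)}{4} = \frac{\left(-3\right) 5}{4} = \frac{1}{4} \left(-15\right) = - \frac{15}{4}$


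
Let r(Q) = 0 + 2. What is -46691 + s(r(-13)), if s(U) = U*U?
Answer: -46687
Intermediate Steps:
r(Q) = 2
s(U) = U**2
-46691 + s(r(-13)) = -46691 + 2**2 = -46691 + 4 = -46687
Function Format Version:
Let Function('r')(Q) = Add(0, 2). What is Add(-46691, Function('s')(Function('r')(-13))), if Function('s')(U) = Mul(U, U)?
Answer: -46687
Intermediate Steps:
Function('r')(Q) = 2
Function('s')(U) = Pow(U, 2)
Add(-46691, Function('s')(Function('r')(-13))) = Add(-46691, Pow(2, 2)) = Add(-46691, 4) = -46687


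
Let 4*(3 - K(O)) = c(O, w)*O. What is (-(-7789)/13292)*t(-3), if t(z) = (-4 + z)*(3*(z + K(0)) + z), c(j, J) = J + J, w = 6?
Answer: 163569/13292 ≈ 12.306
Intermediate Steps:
c(j, J) = 2*J
K(O) = 3 - 3*O (K(O) = 3 - 2*6*O/4 = 3 - 3*O)
t(z) = (-4 + z)*(9 + 4*z) (t(z) = (-4 + z)*(3*(z + (3 - 3*0)) + z) = (-4 + z)*(3*(z + (3 + 0)) + z) = (-4 + z)*(3*(z + 3) + z) = (-4 + z)*(3*(3 + z) + z) = (-4 + z)*((9 + 3*z) + z) = (-4 + z)*(9 + 4*z))
(-(-7789)/13292)*t(-3) = (-(-7789)/13292)*(-36 - 7*(-3) + 4*(-3)²) = (-(-7789)/13292)*(-36 + 21 + 4*9) = (-1*(-7789/13292))*(-36 + 21 + 36) = (7789/13292)*21 = 163569/13292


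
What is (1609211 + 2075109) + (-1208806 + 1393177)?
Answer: 3868691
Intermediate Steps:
(1609211 + 2075109) + (-1208806 + 1393177) = 3684320 + 184371 = 3868691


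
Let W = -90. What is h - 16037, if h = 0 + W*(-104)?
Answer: -6677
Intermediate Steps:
h = 9360 (h = 0 - 90*(-104) = 0 + 9360 = 9360)
h - 16037 = 9360 - 16037 = -6677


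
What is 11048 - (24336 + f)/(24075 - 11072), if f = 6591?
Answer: 143626217/13003 ≈ 11046.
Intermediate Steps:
11048 - (24336 + f)/(24075 - 11072) = 11048 - (24336 + 6591)/(24075 - 11072) = 11048 - 30927/13003 = 143626217/13003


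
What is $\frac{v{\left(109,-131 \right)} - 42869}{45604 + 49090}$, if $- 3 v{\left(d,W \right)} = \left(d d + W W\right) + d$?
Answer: $- \frac{26293}{47347} \approx -0.55533$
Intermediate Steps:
$v{\left(d,W \right)} = - \frac{d}{3} - \frac{W^{2}}{3} - \frac{d^{2}}{3}$ ($v{\left(d,W \right)} = - \frac{\left(d d + W W\right) + d}{3} = - \frac{\left(d^{2} + W^{2}\right) + d}{3} = - \frac{\left(W^{2} + d^{2}\right) + d}{3} = - \frac{d + W^{2} + d^{2}}{3} = - \frac{d}{3} - \frac{W^{2}}{3} - \frac{d^{2}}{3}$)
$\frac{v{\left(109,-131 \right)} - 42869}{45604 + 49090} = \frac{\left(\left(- \frac{1}{3}\right) 109 - \frac{\left(-131\right)^{2}}{3} - \frac{109^{2}}{3}\right) - 42869}{45604 + 49090} = \frac{\left(- \frac{109}{3} - \frac{17161}{3} - \frac{11881}{3}\right) - 42869}{94694} = \left(\left(- \frac{109}{3} - \frac{17161}{3} - \frac{11881}{3}\right) - 42869\right) \frac{1}{94694} = \left(-9717 - 42869\right) \frac{1}{94694} = \left(-52586\right) \frac{1}{94694} = - \frac{26293}{47347}$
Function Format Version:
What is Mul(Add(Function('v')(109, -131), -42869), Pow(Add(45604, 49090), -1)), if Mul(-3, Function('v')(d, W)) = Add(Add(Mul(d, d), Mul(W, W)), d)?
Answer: Rational(-26293, 47347) ≈ -0.55533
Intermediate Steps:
Function('v')(d, W) = Add(Mul(Rational(-1, 3), d), Mul(Rational(-1, 3), Pow(W, 2)), Mul(Rational(-1, 3), Pow(d, 2))) (Function('v')(d, W) = Mul(Rational(-1, 3), Add(Add(Mul(d, d), Mul(W, W)), d)) = Mul(Rational(-1, 3), Add(Add(Pow(d, 2), Pow(W, 2)), d)) = Mul(Rational(-1, 3), Add(Add(Pow(W, 2), Pow(d, 2)), d)) = Mul(Rational(-1, 3), Add(d, Pow(W, 2), Pow(d, 2))) = Add(Mul(Rational(-1, 3), d), Mul(Rational(-1, 3), Pow(W, 2)), Mul(Rational(-1, 3), Pow(d, 2))))
Mul(Add(Function('v')(109, -131), -42869), Pow(Add(45604, 49090), -1)) = Mul(Add(Add(Mul(Rational(-1, 3), 109), Mul(Rational(-1, 3), Pow(-131, 2)), Mul(Rational(-1, 3), Pow(109, 2))), -42869), Pow(Add(45604, 49090), -1)) = Mul(Add(Add(Rational(-109, 3), Mul(Rational(-1, 3), 17161), Mul(Rational(-1, 3), 11881)), -42869), Pow(94694, -1)) = Mul(Add(Add(Rational(-109, 3), Rational(-17161, 3), Rational(-11881, 3)), -42869), Rational(1, 94694)) = Mul(Add(-9717, -42869), Rational(1, 94694)) = Mul(-52586, Rational(1, 94694)) = Rational(-26293, 47347)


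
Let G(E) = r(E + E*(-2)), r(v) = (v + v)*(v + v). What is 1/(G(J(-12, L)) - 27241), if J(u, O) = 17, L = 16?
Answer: -1/26085 ≈ -3.8336e-5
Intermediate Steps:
r(v) = 4*v² (r(v) = (2*v)*(2*v) = 4*v²)
G(E) = 4*E² (G(E) = 4*(E + E*(-2))² = 4*(E - 2*E)² = 4*(-E)² = 4*E²)
1/(G(J(-12, L)) - 27241) = 1/(4*17² - 27241) = 1/(4*289 - 27241) = 1/(1156 - 27241) = 1/(-26085) = -1/26085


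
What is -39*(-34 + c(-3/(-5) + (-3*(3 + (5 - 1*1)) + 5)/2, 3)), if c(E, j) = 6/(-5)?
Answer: 6864/5 ≈ 1372.8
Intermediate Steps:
c(E, j) = -6/5 (c(E, j) = 6*(-1/5) = -6/5)
-39*(-34 + c(-3/(-5) + (-3*(3 + (5 - 1*1)) + 5)/2, 3)) = -39*(-34 - 6/5) = -39*(-176/5) = 6864/5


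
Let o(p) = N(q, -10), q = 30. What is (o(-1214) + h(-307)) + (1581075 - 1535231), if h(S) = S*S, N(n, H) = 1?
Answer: 140094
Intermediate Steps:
o(p) = 1
h(S) = S**2
(o(-1214) + h(-307)) + (1581075 - 1535231) = (1 + (-307)**2) + (1581075 - 1535231) = (1 + 94249) + 45844 = 94250 + 45844 = 140094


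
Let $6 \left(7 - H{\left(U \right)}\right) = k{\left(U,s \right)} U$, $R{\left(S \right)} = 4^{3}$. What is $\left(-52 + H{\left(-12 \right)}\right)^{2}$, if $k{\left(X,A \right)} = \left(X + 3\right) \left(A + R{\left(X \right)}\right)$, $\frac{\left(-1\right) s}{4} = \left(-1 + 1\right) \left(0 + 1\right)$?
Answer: $1432809$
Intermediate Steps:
$s = 0$ ($s = - 4 \left(-1 + 1\right) \left(0 + 1\right) = - 4 \cdot 0 \cdot 1 = \left(-4\right) 0 = 0$)
$R{\left(S \right)} = 64$
$k{\left(X,A \right)} = \left(3 + X\right) \left(64 + A\right)$ ($k{\left(X,A \right)} = \left(X + 3\right) \left(A + 64\right) = \left(3 + X\right) \left(64 + A\right)$)
$H{\left(U \right)} = 7 - \frac{U \left(192 + 64 U\right)}{6}$ ($H{\left(U \right)} = 7 - \frac{\left(192 + 3 \cdot 0 + 64 U + 0 U\right) U}{6} = 7 - \frac{\left(192 + 0 + 64 U + 0\right) U}{6} = 7 - \frac{\left(192 + 64 U\right) U}{6} = 7 - \frac{U \left(192 + 64 U\right)}{6}$)
$\left(-52 + H{\left(-12 \right)}\right)^{2} = \left(-52 + \left(7 - - 128 \left(3 - 12\right)\right)\right)^{2} = \left(-52 + \left(7 - \left(-128\right) \left(-9\right)\right)\right)^{2} = \left(-52 + \left(7 - 1152\right)\right)^{2} = \left(-52 - 1145\right)^{2} = \left(-1197\right)^{2} = 1432809$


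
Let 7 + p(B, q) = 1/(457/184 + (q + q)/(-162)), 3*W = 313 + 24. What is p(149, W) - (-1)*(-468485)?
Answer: -22976208444/49043 ≈ -4.6849e+5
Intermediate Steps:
W = 337/3 (W = (313 + 24)/3 = (⅓)*337 = 337/3 ≈ 112.33)
p(B, q) = -7 + 1/(457/184 - q/81) (p(B, q) = -7 + 1/(457/184 + (q + q)/(-162)) = -7 + 1/(457*(1/184) + (2*q)*(-1/162)) = -7 + 1/(457/184 - q/81))
p(149, W) - (-1)*(-468485) = (244215 - 1288*337/3)/(-37017 + 184*(337/3)) - (-1)*(-468485) = (244215 - 434056/3)/(-37017 + 62008/3) - 1*468485 = (298589/3)/(-49043/3) - 468485 = -3/49043*298589/3 - 468485 = -298589/49043 - 468485 = -22976208444/49043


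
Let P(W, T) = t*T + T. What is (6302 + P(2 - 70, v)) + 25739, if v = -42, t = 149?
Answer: 25741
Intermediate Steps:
P(W, T) = 150*T (P(W, T) = 149*T + T = 150*T)
(6302 + P(2 - 70, v)) + 25739 = (6302 + 150*(-42)) + 25739 = (6302 - 6300) + 25739 = 2 + 25739 = 25741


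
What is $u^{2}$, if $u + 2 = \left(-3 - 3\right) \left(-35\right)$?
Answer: $43264$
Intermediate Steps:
$u = 208$ ($u = -2 + \left(-3 - 3\right) \left(-35\right) = -2 - -210 = -2 + 210 = 208$)
$u^{2} = 208^{2} = 43264$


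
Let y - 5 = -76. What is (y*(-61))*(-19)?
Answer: -82289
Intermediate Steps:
y = -71 (y = 5 - 76 = -71)
(y*(-61))*(-19) = -71*(-61)*(-19) = 4331*(-19) = -82289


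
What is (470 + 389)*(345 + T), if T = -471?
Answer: -108234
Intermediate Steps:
(470 + 389)*(345 + T) = (470 + 389)*(345 - 471) = 859*(-126) = -108234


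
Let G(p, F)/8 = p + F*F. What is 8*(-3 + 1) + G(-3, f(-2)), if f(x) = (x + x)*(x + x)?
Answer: 2008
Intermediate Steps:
f(x) = 4*x² (f(x) = (2*x)*(2*x) = 4*x²)
G(p, F) = 8*p + 8*F² (G(p, F) = 8*(p + F*F) = 8*(p + F²) = 8*p + 8*F²)
8*(-3 + 1) + G(-3, f(-2)) = 8*(-3 + 1) + (8*(-3) + 8*(4*(-2)²)²) = 8*(-2) + (-24 + 8*(4*4)²) = -16 + (-24 + 8*16²) = -16 + (-24 + 8*256) = -16 + (-24 + 2048) = -16 + 2024 = 2008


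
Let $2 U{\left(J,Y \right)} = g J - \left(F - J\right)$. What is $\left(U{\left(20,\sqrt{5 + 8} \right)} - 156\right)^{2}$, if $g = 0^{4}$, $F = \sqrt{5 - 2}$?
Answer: $\frac{\left(292 + \sqrt{3}\right)^{2}}{4} \approx 21570.0$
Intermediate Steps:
$F = \sqrt{3} \approx 1.732$
$g = 0$
$U{\left(J,Y \right)} = \frac{J}{2} - \frac{\sqrt{3}}{2}$ ($U{\left(J,Y \right)} = \frac{0 J + \left(J - \sqrt{3}\right)}{2} = \frac{0 + \left(J - \sqrt{3}\right)}{2} = \frac{J - \sqrt{3}}{2} = \frac{J}{2} - \frac{\sqrt{3}}{2}$)
$\left(U{\left(20,\sqrt{5 + 8} \right)} - 156\right)^{2} = \left(\left(\frac{1}{2} \cdot 20 - \frac{\sqrt{3}}{2}\right) - 156\right)^{2} = \left(\left(10 - \frac{\sqrt{3}}{2}\right) - 156\right)^{2} = \left(-146 - \frac{\sqrt{3}}{2}\right)^{2}$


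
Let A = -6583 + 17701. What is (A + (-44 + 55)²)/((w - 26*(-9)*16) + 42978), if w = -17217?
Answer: 11239/29505 ≈ 0.38092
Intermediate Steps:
A = 11118
(A + (-44 + 55)²)/((w - 26*(-9)*16) + 42978) = (11118 + (-44 + 55)²)/((-17217 - 26*(-9)*16) + 42978) = (11118 + 11²)/((-17217 - (-234)*16) + 42978) = (11118 + 121)/((-17217 - 1*(-3744)) + 42978) = 11239/((-17217 + 3744) + 42978) = 11239/(-13473 + 42978) = 11239/29505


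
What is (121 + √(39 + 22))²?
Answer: (121 + √61)² ≈ 16592.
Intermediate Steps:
(121 + √(39 + 22))² = (121 + √61)²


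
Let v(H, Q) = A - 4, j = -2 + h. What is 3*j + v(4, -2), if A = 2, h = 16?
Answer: 40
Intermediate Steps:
j = 14 (j = -2 + 16 = 14)
v(H, Q) = -2 (v(H, Q) = 2 - 4 = -2)
3*j + v(4, -2) = 3*14 - 2 = 42 - 2 = 40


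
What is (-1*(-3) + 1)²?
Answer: 16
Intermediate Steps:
(-1*(-3) + 1)² = (3 + 1)² = 4² = 16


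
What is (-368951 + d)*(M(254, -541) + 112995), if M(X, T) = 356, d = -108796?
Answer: -54153100197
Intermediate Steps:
(-368951 + d)*(M(254, -541) + 112995) = (-368951 - 108796)*(356 + 112995) = -477747*113351 = -54153100197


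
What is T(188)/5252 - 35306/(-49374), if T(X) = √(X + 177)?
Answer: 17653/24687 + √365/5252 ≈ 0.71871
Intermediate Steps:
T(X) = √(177 + X)
T(188)/5252 - 35306/(-49374) = √(177 + 188)/5252 - 35306/(-49374) = √365*(1/5252) - 35306*(-1/49374) = √365/5252 + 17653/24687 = 17653/24687 + √365/5252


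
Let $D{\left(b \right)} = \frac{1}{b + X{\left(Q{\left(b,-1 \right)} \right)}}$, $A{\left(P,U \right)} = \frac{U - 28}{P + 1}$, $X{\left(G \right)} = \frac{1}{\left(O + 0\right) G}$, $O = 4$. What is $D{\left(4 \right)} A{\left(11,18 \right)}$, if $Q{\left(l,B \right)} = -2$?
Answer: $- \frac{20}{93} \approx -0.21505$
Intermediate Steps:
$X{\left(G \right)} = \frac{1}{4 G}$ ($X{\left(G \right)} = \frac{1}{\left(4 + 0\right) G} = \frac{1}{4 G}$)
$A{\left(P,U \right)} = \frac{-28 + U}{1 + P}$
$D{\left(b \right)} = \frac{1}{- \frac{1}{8} + b}$ ($D{\left(b \right)} = \frac{1}{b + \frac{1}{4 \left(-2\right)}} = \frac{1}{b + \frac{1}{4} \left(- \frac{1}{2}\right)} = \frac{1}{b - \frac{1}{8}} = \frac{1}{- \frac{1}{8} + b}$)
$D{\left(4 \right)} A{\left(11,18 \right)} = \frac{8}{-1 + 8 \cdot 4} \frac{-28 + 18}{1 + 11} = \frac{8}{-1 + 32} \cdot \frac{1}{12} \left(-10\right) = \frac{8}{31} \cdot \frac{1}{12} \left(-10\right) = 8 \cdot \frac{1}{31} \left(- \frac{5}{6}\right) = \frac{8}{31} \left(- \frac{5}{6}\right) = - \frac{20}{93}$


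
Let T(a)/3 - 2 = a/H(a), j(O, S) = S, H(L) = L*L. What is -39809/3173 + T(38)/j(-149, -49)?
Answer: -29623/2338 ≈ -12.670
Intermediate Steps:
H(L) = L²
T(a) = 6 + 3/a (T(a) = 6 + 3*(a/(a²)) = 6 + 3*(a/a²) = 6 + 3/a)
-39809/3173 + T(38)/j(-149, -49) = -39809/3173 + (6 + 3/38)/(-49) = -39809*1/3173 + (6 + 3*(1/38))*(-1/49) = -39809/3173 + (6 + 3/38)*(-1/49) = -39809/3173 + (231/38)*(-1/49) = -39809/3173 - 33/266 = -29623/2338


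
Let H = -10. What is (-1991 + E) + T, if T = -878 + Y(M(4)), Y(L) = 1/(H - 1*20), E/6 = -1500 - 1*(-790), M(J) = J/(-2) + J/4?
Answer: -213871/30 ≈ -7129.0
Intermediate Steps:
M(J) = -J/4 (M(J) = J*(-1/2) + J*(1/4) = -J/2 + J/4 = -J/4)
E = -4260 (E = 6*(-1500 - 1*(-790)) = 6*(-1500 + 790) = 6*(-710) = -4260)
Y(L) = -1/30 (Y(L) = 1/(-10 - 1*20) = 1/(-10 - 20) = 1/(-30) = -1/30)
T = -26341/30 (T = -878 - 1/30 = -26341/30 ≈ -878.03)
(-1991 + E) + T = (-1991 - 4260) - 26341/30 = -6251 - 26341/30 = -213871/30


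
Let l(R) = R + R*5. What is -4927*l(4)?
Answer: -118248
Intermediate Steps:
l(R) = 6*R (l(R) = R + 5*R = 6*R)
-4927*l(4) = -29562*4 = -4927*24 = -118248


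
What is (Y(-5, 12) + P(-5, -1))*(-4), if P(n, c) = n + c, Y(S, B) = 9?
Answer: -12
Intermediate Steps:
P(n, c) = c + n
(Y(-5, 12) + P(-5, -1))*(-4) = (9 + (-1 - 5))*(-4) = (9 - 6)*(-4) = 3*(-4) = -12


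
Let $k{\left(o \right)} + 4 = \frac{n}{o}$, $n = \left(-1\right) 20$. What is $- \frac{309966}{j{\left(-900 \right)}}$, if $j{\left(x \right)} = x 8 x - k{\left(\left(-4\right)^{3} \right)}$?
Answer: $- \frac{4959456}{103680059} \approx -0.047834$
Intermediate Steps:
$n = -20$
$k{\left(o \right)} = -4 - \frac{20}{o}$
$j{\left(x \right)} = \frac{59}{16} + 8 x^{2}$ ($j{\left(x \right)} = x 8 x - \left(-4 - \frac{20}{\left(-4\right)^{3}}\right) = 8 x x - \left(-4 - \frac{20}{-64}\right) = 8 x^{2} - \left(-4 - - \frac{5}{16}\right) = 8 x^{2} - \left(-4 + \frac{5}{16}\right) = 8 x^{2} - - \frac{59}{16} = 8 x^{2} + \frac{59}{16} = \frac{59}{16} + 8 x^{2}$)
$- \frac{309966}{j{\left(-900 \right)}} = - \frac{309966}{\frac{59}{16} + 8 \left(-900\right)^{2}} = - \frac{309966}{\frac{59}{16} + 8 \cdot 810000} = - \frac{309966}{\frac{59}{16} + 6480000} = - \frac{309966}{\frac{103680059}{16}} = \left(-309966\right) \frac{16}{103680059} = - \frac{4959456}{103680059}$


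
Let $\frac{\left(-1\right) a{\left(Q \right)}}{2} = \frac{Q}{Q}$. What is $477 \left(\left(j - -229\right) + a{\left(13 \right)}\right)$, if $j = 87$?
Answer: $149778$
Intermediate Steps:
$a{\left(Q \right)} = -2$ ($a{\left(Q \right)} = - 2 \frac{Q}{Q} = \left(-2\right) 1 = -2$)
$477 \left(\left(j - -229\right) + a{\left(13 \right)}\right) = 477 \left(\left(87 - -229\right) - 2\right) = 477 \left(\left(87 + 229\right) - 2\right) = 477 \left(316 - 2\right) = 477 \cdot 314 = 149778$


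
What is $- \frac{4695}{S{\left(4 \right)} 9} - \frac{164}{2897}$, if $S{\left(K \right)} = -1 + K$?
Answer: $- \frac{4535281}{26073} \approx -173.95$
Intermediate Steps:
$- \frac{4695}{S{\left(4 \right)} 9} - \frac{164}{2897} = - \frac{4695}{\left(-1 + 4\right) 9} - \frac{164}{2897} = - \frac{4695}{3 \cdot 9} - \frac{164}{2897} = - \frac{4695}{27} - \frac{164}{2897} = \left(-4695\right) \frac{1}{27} - \frac{164}{2897} = - \frac{1565}{9} - \frac{164}{2897} = - \frac{4535281}{26073}$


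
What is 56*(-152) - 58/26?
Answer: -110685/13 ≈ -8514.2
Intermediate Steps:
56*(-152) - 58/26 = -8512 - 58*1/26 = -8512 - 29/13 = -110685/13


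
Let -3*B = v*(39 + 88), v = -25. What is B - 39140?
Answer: -114245/3 ≈ -38082.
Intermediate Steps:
B = 3175/3 (B = -(-25)*(39 + 88)/3 = -(-25)*127/3 = -⅓*(-3175) = 3175/3 ≈ 1058.3)
B - 39140 = 3175/3 - 39140 = -114245/3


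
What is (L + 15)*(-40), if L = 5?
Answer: -800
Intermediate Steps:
(L + 15)*(-40) = (5 + 15)*(-40) = 20*(-40) = -800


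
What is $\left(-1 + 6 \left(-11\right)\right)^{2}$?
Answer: $4489$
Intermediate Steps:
$\left(-1 + 6 \left(-11\right)\right)^{2} = \left(-1 - 66\right)^{2} = \left(-67\right)^{2} = 4489$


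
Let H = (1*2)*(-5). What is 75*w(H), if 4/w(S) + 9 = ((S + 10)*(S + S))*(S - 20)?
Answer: -100/3 ≈ -33.333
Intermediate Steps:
H = -10 (H = 2*(-5) = -10)
w(S) = 4/(-9 + 2*S*(-20 + S)*(10 + S)) (w(S) = 4/(-9 + ((S + 10)*(S + S))*(S - 20)) = 4/(-9 + ((10 + S)*(2*S))*(-20 + S)) = 4/(-9 + (2*S*(10 + S))*(-20 + S)) = 4/(-9 + 2*S*(-20 + S)*(10 + S)))
75*w(H) = 75*(4/(-9 - 400*(-10) - 20*(-10)² + 2*(-10)³)) = 75*(4/(-9 + 4000 - 20*100 + 2*(-1000))) = 75*(4/(-9 + 4000 - 2000 - 2000)) = 75*(4/(-9)) = 75*(4*(-⅑)) = 75*(-4/9) = -100/3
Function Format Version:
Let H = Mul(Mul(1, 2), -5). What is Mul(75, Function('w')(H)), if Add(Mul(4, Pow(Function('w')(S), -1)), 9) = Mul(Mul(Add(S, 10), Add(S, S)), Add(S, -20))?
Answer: Rational(-100, 3) ≈ -33.333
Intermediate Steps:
H = -10 (H = Mul(2, -5) = -10)
Function('w')(S) = Mul(4, Pow(Add(-9, Mul(2, S, Add(-20, S), Add(10, S))), -1)) (Function('w')(S) = Mul(4, Pow(Add(-9, Mul(Mul(Add(S, 10), Add(S, S)), Add(S, -20))), -1)) = Mul(4, Pow(Add(-9, Mul(Mul(Add(10, S), Mul(2, S)), Add(-20, S))), -1)) = Mul(4, Pow(Add(-9, Mul(Mul(2, S, Add(10, S)), Add(-20, S))), -1)) = Mul(4, Pow(Add(-9, Mul(2, S, Add(-20, S), Add(10, S))), -1)))
Mul(75, Function('w')(H)) = Mul(75, Mul(4, Pow(Add(-9, Mul(-400, -10), Mul(-20, Pow(-10, 2)), Mul(2, Pow(-10, 3))), -1))) = Mul(75, Mul(4, Pow(Add(-9, 4000, Mul(-20, 100), Mul(2, -1000)), -1))) = Mul(75, Mul(4, Pow(Add(-9, 4000, -2000, -2000), -1))) = Mul(75, Mul(4, Pow(-9, -1))) = Mul(75, Mul(4, Rational(-1, 9))) = Mul(75, Rational(-4, 9)) = Rational(-100, 3)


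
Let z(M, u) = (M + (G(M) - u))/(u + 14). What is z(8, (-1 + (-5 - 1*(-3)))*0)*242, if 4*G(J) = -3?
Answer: 3509/28 ≈ 125.32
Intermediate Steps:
G(J) = -¾ (G(J) = (¼)*(-3) = -¾)
z(M, u) = (-¾ + M - u)/(14 + u) (z(M, u) = (M + (-¾ - u))/(u + 14) = (-¾ + M - u)/(14 + u))
z(8, (-1 + (-5 - 1*(-3)))*0)*242 = ((-¾ + 8 - (-1 + (-5 - 1*(-3)))*0)/(14 + (-1 + (-5 - 1*(-3)))*0))*242 = ((-¾ + 8 - (-1 + (-5 + 3))*0)/(14 + (-1 + (-5 + 3))*0))*242 = ((-¾ + 8 - (-1 - 2)*0)/(14 + (-1 - 2)*0))*242 = ((-¾ + 8 - (-3)*0)/(14 - 3*0))*242 = ((-¾ + 8 - 1*0)/(14 + 0))*242 = ((-¾ + 8 + 0)/14)*242 = ((1/14)*(29/4))*242 = (29/56)*242 = 3509/28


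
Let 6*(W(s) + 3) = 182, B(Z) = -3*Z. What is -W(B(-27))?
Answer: -82/3 ≈ -27.333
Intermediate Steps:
W(s) = 82/3 (W(s) = -3 + (⅙)*182 = -3 + 91/3 = 82/3)
-W(B(-27)) = -1*82/3 = -82/3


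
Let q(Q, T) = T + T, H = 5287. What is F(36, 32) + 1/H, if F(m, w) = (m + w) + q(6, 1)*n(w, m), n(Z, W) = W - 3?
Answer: 708459/5287 ≈ 134.00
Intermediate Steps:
n(Z, W) = -3 + W
q(Q, T) = 2*T
F(m, w) = -6 + w + 3*m (F(m, w) = (m + w) + (2*1)*(-3 + m) = (m + w) + 2*(-3 + m) = (m + w) + (-6 + 2*m) = -6 + w + 3*m)
F(36, 32) + 1/H = (-6 + 32 + 3*36) + 1/5287 = (-6 + 32 + 108) + 1/5287 = 134 + 1/5287 = 708459/5287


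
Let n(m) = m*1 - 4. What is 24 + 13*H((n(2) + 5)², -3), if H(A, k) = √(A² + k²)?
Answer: 24 + 39*√10 ≈ 147.33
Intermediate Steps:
n(m) = -4 + m (n(m) = m - 4 = -4 + m)
24 + 13*H((n(2) + 5)², -3) = 24 + 13*√((((-4 + 2) + 5)²)² + (-3)²) = 24 + 13*√(((-2 + 5)²)² + 9) = 24 + 13*√((3²)² + 9) = 24 + 13*√(9² + 9) = 24 + 13*√(81 + 9) = 24 + 13*√90 = 24 + 13*(3*√10) = 24 + 39*√10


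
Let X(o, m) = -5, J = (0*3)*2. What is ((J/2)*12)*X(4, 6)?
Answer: 0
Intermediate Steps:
J = 0 (J = 0*2 = 0)
((J/2)*12)*X(4, 6) = ((0/2)*12)*(-5) = ((0*(½))*12)*(-5) = (0*12)*(-5) = 0*(-5) = 0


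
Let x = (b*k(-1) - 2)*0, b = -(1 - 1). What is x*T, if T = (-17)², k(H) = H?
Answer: 0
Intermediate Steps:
b = 0 (b = -1*0 = 0)
T = 289
x = 0 (x = (0*(-1) - 2)*0 = (0 - 2)*0 = -2*0 = 0)
x*T = 0*289 = 0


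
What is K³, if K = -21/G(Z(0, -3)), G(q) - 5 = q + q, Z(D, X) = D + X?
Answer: 9261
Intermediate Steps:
G(q) = 5 + 2*q (G(q) = 5 + (q + q) = 5 + 2*q)
K = 21 (K = -21/(5 + 2*(0 - 3)) = -21/(5 + 2*(-3)) = -21/(5 - 6) = -21/(-1) = -21*(-1) = 21)
K³ = 21³ = 9261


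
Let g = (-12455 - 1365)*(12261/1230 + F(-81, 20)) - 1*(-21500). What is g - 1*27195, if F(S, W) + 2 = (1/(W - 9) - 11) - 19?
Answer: 134184601/451 ≈ 2.9753e+5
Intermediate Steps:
F(S, W) = -32 + 1/(-9 + W) (F(S, W) = -2 + ((1/(W - 9) - 11) - 19) = -2 + ((1/(-9 + W) - 11) - 19) = -2 + ((-11 + 1/(-9 + W)) - 19) = -2 + (-30 + 1/(-9 + W)) = -32 + 1/(-9 + W))
g = 146449546/451 (g = (-12455 - 1365)*(12261/1230 + (289 - 32*20)/(-9 + 20)) - 1*(-21500) = -13820*(12261*(1/1230) + (289 - 640)/11) + 21500 = -13820*(4087/410 + (1/11)*(-351)) + 21500 = -13820*(4087/410 - 351/11) + 21500 = -13820*(-98953/4510) + 21500 = 136753046/451 + 21500 = 146449546/451 ≈ 3.2472e+5)
g - 1*27195 = 146449546/451 - 1*27195 = 146449546/451 - 27195 = 134184601/451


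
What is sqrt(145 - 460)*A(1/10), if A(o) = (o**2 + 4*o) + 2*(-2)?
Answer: -1077*I*sqrt(35)/100 ≈ -63.716*I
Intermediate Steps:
A(o) = -4 + o**2 + 4*o (A(o) = (o**2 + 4*o) - 4 = -4 + o**2 + 4*o)
sqrt(145 - 460)*A(1/10) = sqrt(145 - 460)*(-4 + (1/10)**2 + 4/10) = sqrt(-315)*(-4 + (1/10)**2 + 4*(1/10)) = (3*I*sqrt(35))*(-4 + 1/100 + 2/5) = (3*I*sqrt(35))*(-359/100) = -1077*I*sqrt(35)/100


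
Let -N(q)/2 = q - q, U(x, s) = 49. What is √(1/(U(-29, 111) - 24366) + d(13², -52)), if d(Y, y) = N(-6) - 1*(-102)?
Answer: √60314257561/24317 ≈ 10.100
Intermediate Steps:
N(q) = 0 (N(q) = -2*(q - q) = -2*0 = 0)
d(Y, y) = 102 (d(Y, y) = 0 - 1*(-102) = 0 + 102 = 102)
√(1/(U(-29, 111) - 24366) + d(13², -52)) = √(1/(49 - 24366) + 102) = √(1/(-24317) + 102) = √(-1/24317 + 102) = √(2480333/24317) = √60314257561/24317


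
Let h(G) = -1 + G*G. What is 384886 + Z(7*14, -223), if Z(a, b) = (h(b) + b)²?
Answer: 2451129911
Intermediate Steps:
h(G) = -1 + G²
Z(a, b) = (-1 + b + b²)² (Z(a, b) = ((-1 + b²) + b)² = (-1 + b + b²)²)
384886 + Z(7*14, -223) = 384886 + (-1 - 223 + (-223)²)² = 384886 + (-1 - 223 + 49729)² = 384886 + 49505² = 384886 + 2450745025 = 2451129911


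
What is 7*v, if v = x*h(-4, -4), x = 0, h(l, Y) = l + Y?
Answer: 0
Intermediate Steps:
h(l, Y) = Y + l
v = 0 (v = 0*(-4 - 4) = 0*(-8) = 0)
7*v = 7*0 = 0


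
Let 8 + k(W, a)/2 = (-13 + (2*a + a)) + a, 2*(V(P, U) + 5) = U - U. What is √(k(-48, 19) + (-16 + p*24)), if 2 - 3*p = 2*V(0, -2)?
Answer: √190 ≈ 13.784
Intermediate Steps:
V(P, U) = -5 (V(P, U) = -5 + (U - U)/2 = -5 + (½)*0 = -5 + 0 = -5)
p = 4 (p = ⅔ - 2*(-5)/3 = ⅔ - ⅓*(-10) = ⅔ + 10/3 = 4)
k(W, a) = -42 + 8*a (k(W, a) = -16 + 2*((-13 + (2*a + a)) + a) = -16 + 2*((-13 + 3*a) + a) = -16 + 2*(-13 + 4*a) = -16 + (-26 + 8*a) = -42 + 8*a)
√(k(-48, 19) + (-16 + p*24)) = √((-42 + 8*19) + (-16 + 4*24)) = √((-42 + 152) + (-16 + 96)) = √(110 + 80) = √190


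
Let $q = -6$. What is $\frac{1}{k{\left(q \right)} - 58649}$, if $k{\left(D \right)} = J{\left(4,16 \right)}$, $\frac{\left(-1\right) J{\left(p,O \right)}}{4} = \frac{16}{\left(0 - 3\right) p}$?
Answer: $- \frac{3}{175931} \approx -1.7052 \cdot 10^{-5}$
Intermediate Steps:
$J{\left(p,O \right)} = \frac{64}{3 p}$ ($J{\left(p,O \right)} = - 4 \frac{16}{\left(0 - 3\right) p} = - 4 \frac{16}{\left(-3\right) p} = - 4 \cdot 16 \left(- \frac{1}{3 p}\right) = - 4 \left(- \frac{16}{3 p}\right) = \frac{64}{3 p}$)
$k{\left(D \right)} = \frac{16}{3}$ ($k{\left(D \right)} = \frac{64}{3 \cdot 4} = \frac{64}{3} \cdot \frac{1}{4} = \frac{16}{3}$)
$\frac{1}{k{\left(q \right)} - 58649} = \frac{1}{\frac{16}{3} - 58649} = \frac{1}{- \frac{175931}{3}} = - \frac{3}{175931}$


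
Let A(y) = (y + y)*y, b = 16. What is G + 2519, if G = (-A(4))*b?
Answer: 2007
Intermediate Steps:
A(y) = 2*y² (A(y) = (2*y)*y = 2*y²)
G = -512 (G = -2*4²*16 = -2*16*16 = -1*32*16 = -32*16 = -512)
G + 2519 = -512 + 2519 = 2007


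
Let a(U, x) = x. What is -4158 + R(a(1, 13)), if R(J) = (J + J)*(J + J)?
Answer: -3482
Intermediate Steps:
R(J) = 4*J**2 (R(J) = (2*J)*(2*J) = 4*J**2)
-4158 + R(a(1, 13)) = -4158 + 4*13**2 = -4158 + 4*169 = -4158 + 676 = -3482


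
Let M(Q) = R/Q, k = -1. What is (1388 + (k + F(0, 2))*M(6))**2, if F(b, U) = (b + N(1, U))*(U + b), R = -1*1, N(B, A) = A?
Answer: 7700625/4 ≈ 1.9252e+6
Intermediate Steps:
R = -1
M(Q) = -1/Q
F(b, U) = (U + b)**2 (F(b, U) = (b + U)*(U + b) = (U + b)*(U + b) = (U + b)**2)
(1388 + (k + F(0, 2))*M(6))**2 = (1388 + (-1 + (2**2 + 0**2 + 2*2*0))*(-1/6))**2 = (1388 + (-1 + (4 + 0 + 0))*(-1*1/6))**2 = (1388 + (-1 + 4)*(-1/6))**2 = (1388 + 3*(-1/6))**2 = (1388 - 1/2)**2 = (2775/2)**2 = 7700625/4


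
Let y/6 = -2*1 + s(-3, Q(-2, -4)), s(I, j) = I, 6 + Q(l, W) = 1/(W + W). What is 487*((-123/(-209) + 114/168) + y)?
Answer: -81886615/5852 ≈ -13993.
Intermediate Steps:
Q(l, W) = -6 + 1/(2*W) (Q(l, W) = -6 + 1/(W + W) = -6 + 1/(2*W))
y = -30 (y = 6*(-2*1 - 3) = 6*(-2 - 3) = 6*(-5) = -30)
487*((-123/(-209) + 114/168) + y) = 487*((-123/(-209) + 114/168) - 30) = 487*((-123*(-1/209) + 114*(1/168)) - 30) = 487*((123/209 + 19/28) - 30) = 487*(7415/5852 - 30) = 487*(-168145/5852) = -81886615/5852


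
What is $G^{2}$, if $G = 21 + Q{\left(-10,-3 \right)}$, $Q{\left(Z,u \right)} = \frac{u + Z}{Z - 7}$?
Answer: $\frac{136900}{289} \approx 473.7$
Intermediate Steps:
$Q{\left(Z,u \right)} = \frac{Z + u}{-7 + Z}$
$G = \frac{370}{17}$ ($G = 21 + \frac{-10 - 3}{-7 - 10} = 21 + \frac{1}{-17} \left(-13\right) = 21 - - \frac{13}{17} = 21 + \frac{13}{17} = \frac{370}{17} \approx 21.765$)
$G^{2} = \left(\frac{370}{17}\right)^{2} = \frac{136900}{289}$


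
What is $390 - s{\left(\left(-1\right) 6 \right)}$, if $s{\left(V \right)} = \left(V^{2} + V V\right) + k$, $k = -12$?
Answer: $330$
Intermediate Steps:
$s{\left(V \right)} = -12 + 2 V^{2}$ ($s{\left(V \right)} = \left(V^{2} + V V\right) - 12 = \left(V^{2} + V^{2}\right) - 12 = 2 V^{2} - 12 = -12 + 2 V^{2}$)
$390 - s{\left(\left(-1\right) 6 \right)} = 390 - \left(-12 + 2 \left(\left(-1\right) 6\right)^{2}\right) = 390 - \left(-12 + 2 \left(-6\right)^{2}\right) = 390 - \left(-12 + 2 \cdot 36\right) = 390 - \left(-12 + 72\right) = 390 - 60 = 330$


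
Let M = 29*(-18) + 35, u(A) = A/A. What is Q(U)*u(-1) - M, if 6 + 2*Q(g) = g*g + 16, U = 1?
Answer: 985/2 ≈ 492.50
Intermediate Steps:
u(A) = 1
Q(g) = 5 + g²/2 (Q(g) = -3 + (g*g + 16)/2 = -3 + (g² + 16)/2 = -3 + (16 + g²)/2 = -3 + (8 + g²/2) = 5 + g²/2)
M = -487 (M = -522 + 35 = -487)
Q(U)*u(-1) - M = (5 + (½)*1²)*1 - 1*(-487) = (5 + (½)*1)*1 + 487 = (5 + ½)*1 + 487 = (11/2)*1 + 487 = 11/2 + 487 = 985/2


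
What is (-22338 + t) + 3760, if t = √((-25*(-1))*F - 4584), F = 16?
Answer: -18578 + 2*I*√1046 ≈ -18578.0 + 64.684*I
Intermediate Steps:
t = 2*I*√1046 (t = √(-25*(-1)*16 - 4584) = √(25*16 - 4584) = √(400 - 4584) = √(-4184) = 2*I*√1046 ≈ 64.684*I)
(-22338 + t) + 3760 = (-22338 + 2*I*√1046) + 3760 = -18578 + 2*I*√1046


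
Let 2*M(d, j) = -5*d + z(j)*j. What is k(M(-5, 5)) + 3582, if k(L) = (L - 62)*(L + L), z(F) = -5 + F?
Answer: 4689/2 ≈ 2344.5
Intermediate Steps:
M(d, j) = -5*d/2 + j*(-5 + j)/2 (M(d, j) = (-5*d + (-5 + j)*j)/2 = (-5*d + j*(-5 + j))/2 = -5*d/2 + j*(-5 + j)/2)
k(L) = 2*L*(-62 + L) (k(L) = (-62 + L)*(2*L) = 2*L*(-62 + L))
k(M(-5, 5)) + 3582 = 2*(-5/2*(-5) + (½)*5*(-5 + 5))*(-62 + (-5/2*(-5) + (½)*5*(-5 + 5))) + 3582 = 2*(25/2 + (½)*5*0)*(-62 + (25/2 + (½)*5*0)) + 3582 = 2*(25/2 + 0)*(-62 + (25/2 + 0)) + 3582 = 2*(25/2)*(-62 + 25/2) + 3582 = 2*(25/2)*(-99/2) + 3582 = -2475/2 + 3582 = 4689/2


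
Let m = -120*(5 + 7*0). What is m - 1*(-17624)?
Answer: 17024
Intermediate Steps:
m = -600 (m = -120*(5 + 0) = -120*5 = -600)
m - 1*(-17624) = -600 - 1*(-17624) = -600 + 17624 = 17024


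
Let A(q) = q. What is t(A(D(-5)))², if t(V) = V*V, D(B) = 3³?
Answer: 531441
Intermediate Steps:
D(B) = 27
t(V) = V²
t(A(D(-5)))² = (27²)² = 729² = 531441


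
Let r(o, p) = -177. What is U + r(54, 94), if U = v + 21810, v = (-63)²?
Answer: 25602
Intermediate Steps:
v = 3969
U = 25779 (U = 3969 + 21810 = 25779)
U + r(54, 94) = 25779 - 177 = 25602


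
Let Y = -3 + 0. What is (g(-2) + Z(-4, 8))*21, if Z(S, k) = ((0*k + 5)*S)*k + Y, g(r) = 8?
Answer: -3255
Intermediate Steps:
Y = -3
Z(S, k) = -3 + 5*S*k (Z(S, k) = ((0*k + 5)*S)*k - 3 = ((0 + 5)*S)*k - 3 = (5*S)*k - 3 = 5*S*k - 3 = -3 + 5*S*k)
(g(-2) + Z(-4, 8))*21 = (8 + (-3 + 5*(-4)*8))*21 = (8 + (-3 - 160))*21 = (8 - 163)*21 = -155*21 = -3255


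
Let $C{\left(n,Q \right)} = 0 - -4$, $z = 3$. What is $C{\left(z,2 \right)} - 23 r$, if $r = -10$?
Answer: $234$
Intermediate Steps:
$C{\left(n,Q \right)} = 4$ ($C{\left(n,Q \right)} = 0 + 4 = 4$)
$C{\left(z,2 \right)} - 23 r = 4 - -230 = 4 + 230 = 234$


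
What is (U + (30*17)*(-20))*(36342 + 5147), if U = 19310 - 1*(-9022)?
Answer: 752278548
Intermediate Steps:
U = 28332 (U = 19310 + 9022 = 28332)
(U + (30*17)*(-20))*(36342 + 5147) = (28332 + (30*17)*(-20))*(36342 + 5147) = (28332 + 510*(-20))*41489 = (28332 - 10200)*41489 = 18132*41489 = 752278548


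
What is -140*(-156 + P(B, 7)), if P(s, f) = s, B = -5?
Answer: 22540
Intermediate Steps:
-140*(-156 + P(B, 7)) = -140*(-156 - 5) = -140*(-161) = 22540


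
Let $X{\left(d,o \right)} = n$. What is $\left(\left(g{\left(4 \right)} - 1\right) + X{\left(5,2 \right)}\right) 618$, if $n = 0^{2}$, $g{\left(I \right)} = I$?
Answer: $1854$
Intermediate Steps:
$n = 0$
$X{\left(d,o \right)} = 0$
$\left(\left(g{\left(4 \right)} - 1\right) + X{\left(5,2 \right)}\right) 618 = \left(\left(4 - 1\right) + 0\right) 618 = \left(3 + 0\right) 618 = 3 \cdot 618 = 1854$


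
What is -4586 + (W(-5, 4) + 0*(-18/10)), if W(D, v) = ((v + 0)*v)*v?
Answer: -4522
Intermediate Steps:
W(D, v) = v³ (W(D, v) = (v*v)*v = v²*v = v³)
-4586 + (W(-5, 4) + 0*(-18/10)) = -4586 + (4³ + 0*(-18/10)) = -4586 + (64 + 0*(-18*⅒)) = -4586 + (64 + 0*(-9/5)) = -4586 + (64 + 0) = -4586 + 64 = -4522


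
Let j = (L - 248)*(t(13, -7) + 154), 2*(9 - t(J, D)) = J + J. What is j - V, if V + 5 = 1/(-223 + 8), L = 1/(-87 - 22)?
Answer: -871696966/23435 ≈ -37196.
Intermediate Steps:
t(J, D) = 9 - J (t(J, D) = 9 - (J + J)/2 = 9 - J)
L = -1/109 (L = 1/(-109) = -1/109 ≈ -0.0091743)
V = -1076/215 (V = -5 + 1/(-223 + 8) = -5 + 1/(-215) = -5 - 1/215 = -1076/215 ≈ -5.0047)
j = -4054950/109 (j = (-1/109 - 248)*((9 - 1*13) + 154) = -27033*((9 - 13) + 154)/109 = -27033*(-4 + 154)/109 = -27033/109*150 = -4054950/109 ≈ -37201.)
j - V = -4054950/109 - 1*(-1076/215) = -4054950/109 + 1076/215 = -871696966/23435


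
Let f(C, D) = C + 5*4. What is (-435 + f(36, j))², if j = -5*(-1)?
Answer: 143641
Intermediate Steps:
j = 5
f(C, D) = 20 + C (f(C, D) = C + 20 = 20 + C)
(-435 + f(36, j))² = (-435 + (20 + 36))² = (-435 + 56)² = (-379)² = 143641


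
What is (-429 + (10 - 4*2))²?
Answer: 182329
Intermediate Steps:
(-429 + (10 - 4*2))² = (-429 + (10 - 8))² = (-429 + 2)² = (-427)² = 182329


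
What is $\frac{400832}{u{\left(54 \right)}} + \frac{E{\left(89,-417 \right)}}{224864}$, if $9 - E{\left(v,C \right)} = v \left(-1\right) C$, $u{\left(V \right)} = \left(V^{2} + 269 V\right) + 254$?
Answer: $\frac{174757997}{7771862} \approx 22.486$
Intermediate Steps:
$u{\left(V \right)} = 254 + V^{2} + 269 V$
$E{\left(v,C \right)} = 9 + C v$ ($E{\left(v,C \right)} = 9 - v \left(-1\right) C = 9 - - v C = 9 - - C v = 9 + C v$)
$\frac{400832}{u{\left(54 \right)}} + \frac{E{\left(89,-417 \right)}}{224864} = \frac{400832}{254 + 54^{2} + 269 \cdot 54} + \frac{9 - 37113}{224864} = \frac{400832}{254 + 2916 + 14526} + \left(9 - 37113\right) \frac{1}{224864} = \frac{400832}{17696} - \frac{2319}{14054} = 400832 \cdot \frac{1}{17696} - \frac{2319}{14054} = \frac{12526}{553} - \frac{2319}{14054} = \frac{174757997}{7771862}$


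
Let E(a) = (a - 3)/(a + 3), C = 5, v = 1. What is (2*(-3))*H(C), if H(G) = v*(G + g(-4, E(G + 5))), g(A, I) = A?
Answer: -6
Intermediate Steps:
E(a) = (-3 + a)/(3 + a)
H(G) = -4 + G (H(G) = 1*(G - 4) = 1*(-4 + G) = -4 + G)
(2*(-3))*H(C) = (2*(-3))*(-4 + 5) = -6*1 = -6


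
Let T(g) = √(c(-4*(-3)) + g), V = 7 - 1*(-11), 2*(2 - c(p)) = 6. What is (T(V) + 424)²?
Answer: (424 + √17)² ≈ 1.8329e+5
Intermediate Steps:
c(p) = -1 (c(p) = 2 - ½*6 = 2 - 3 = -1)
V = 18 (V = 7 + 11 = 18)
T(g) = √(-1 + g)
(T(V) + 424)² = (√(-1 + 18) + 424)² = (√17 + 424)² = (424 + √17)²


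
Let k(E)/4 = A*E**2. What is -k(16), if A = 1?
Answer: -1024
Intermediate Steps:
k(E) = 4*E**2 (k(E) = 4*(1*E**2) = 4*E**2)
-k(16) = -4*16**2 = -4*256 = -1*1024 = -1024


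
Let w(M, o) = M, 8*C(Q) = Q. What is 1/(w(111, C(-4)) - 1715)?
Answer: -1/1604 ≈ -0.00062344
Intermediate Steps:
C(Q) = Q/8
1/(w(111, C(-4)) - 1715) = 1/(111 - 1715) = 1/(-1604) = -1/1604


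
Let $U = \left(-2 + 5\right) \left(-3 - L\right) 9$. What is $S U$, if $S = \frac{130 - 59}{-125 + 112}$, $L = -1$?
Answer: $\frac{3834}{13} \approx 294.92$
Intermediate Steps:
$S = - \frac{71}{13}$ ($S = \frac{71}{-13} = 71 \left(- \frac{1}{13}\right) = - \frac{71}{13} \approx -5.4615$)
$U = -54$ ($U = \left(-2 + 5\right) \left(-3 - -1\right) 9 = 3 \left(-3 + 1\right) 9 = 3 \left(-2\right) 9 = \left(-6\right) 9 = -54$)
$S U = \left(- \frac{71}{13}\right) \left(-54\right) = \frac{3834}{13}$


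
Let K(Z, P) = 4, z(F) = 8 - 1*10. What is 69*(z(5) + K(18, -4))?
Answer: 138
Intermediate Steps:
z(F) = -2 (z(F) = 8 - 10 = -2)
69*(z(5) + K(18, -4)) = 69*(-2 + 4) = 69*2 = 138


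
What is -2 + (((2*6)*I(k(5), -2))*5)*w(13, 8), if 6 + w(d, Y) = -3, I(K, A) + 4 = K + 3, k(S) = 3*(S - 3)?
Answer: -2702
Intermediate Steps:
k(S) = -9 + 3*S (k(S) = 3*(-3 + S) = -9 + 3*S)
I(K, A) = -1 + K (I(K, A) = -4 + (K + 3) = -4 + (3 + K) = -1 + K)
w(d, Y) = -9 (w(d, Y) = -6 - 3 = -9)
-2 + (((2*6)*I(k(5), -2))*5)*w(13, 8) = -2 + (((2*6)*(-1 + (-9 + 3*5)))*5)*(-9) = -2 + ((12*(-1 + (-9 + 15)))*5)*(-9) = -2 + ((12*(-1 + 6))*5)*(-9) = -2 + ((12*5)*5)*(-9) = -2 + (60*5)*(-9) = -2 + 300*(-9) = -2 - 2700 = -2702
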